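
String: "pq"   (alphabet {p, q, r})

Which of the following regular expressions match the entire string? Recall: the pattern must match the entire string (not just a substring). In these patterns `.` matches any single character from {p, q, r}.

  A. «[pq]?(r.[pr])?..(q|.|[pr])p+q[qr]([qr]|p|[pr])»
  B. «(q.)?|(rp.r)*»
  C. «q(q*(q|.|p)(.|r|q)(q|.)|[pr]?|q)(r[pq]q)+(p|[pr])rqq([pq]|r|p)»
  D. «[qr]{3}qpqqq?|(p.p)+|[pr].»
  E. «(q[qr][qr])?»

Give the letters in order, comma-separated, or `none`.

A → no match
B → no match
C → no match — must start with "q"
D → match
E → no match

D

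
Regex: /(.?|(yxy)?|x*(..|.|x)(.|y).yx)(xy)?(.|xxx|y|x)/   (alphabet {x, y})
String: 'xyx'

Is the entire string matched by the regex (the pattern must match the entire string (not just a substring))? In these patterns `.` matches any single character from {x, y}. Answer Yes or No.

Yes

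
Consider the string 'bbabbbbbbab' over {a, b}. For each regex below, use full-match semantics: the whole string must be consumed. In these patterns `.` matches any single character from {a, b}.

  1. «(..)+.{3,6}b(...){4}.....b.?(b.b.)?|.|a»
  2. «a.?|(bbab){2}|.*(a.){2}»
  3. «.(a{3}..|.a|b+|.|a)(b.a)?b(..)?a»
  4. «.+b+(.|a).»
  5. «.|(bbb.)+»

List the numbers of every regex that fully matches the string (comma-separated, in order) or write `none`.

4

1 → no match
2 → no match
3 → no match — must end with 'a'
4 → match
5 → no match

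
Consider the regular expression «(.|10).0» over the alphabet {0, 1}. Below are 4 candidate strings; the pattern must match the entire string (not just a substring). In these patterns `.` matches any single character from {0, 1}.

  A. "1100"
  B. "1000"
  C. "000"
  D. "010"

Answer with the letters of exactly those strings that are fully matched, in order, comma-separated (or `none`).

A. "1100" → no match
B. "1000" → match
C. "000" → match
D. "010" → match

B, C, D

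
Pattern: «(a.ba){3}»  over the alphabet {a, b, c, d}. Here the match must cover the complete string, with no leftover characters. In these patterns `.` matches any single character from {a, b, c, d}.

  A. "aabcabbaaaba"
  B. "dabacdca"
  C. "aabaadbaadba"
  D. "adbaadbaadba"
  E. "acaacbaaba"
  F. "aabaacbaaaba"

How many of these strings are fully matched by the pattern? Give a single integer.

A. "aabcabbaaaba" → no match
B. "dabacdca" → no match — must start with "a"
C. "aabaadbaadba" → match
D. "adbaadbaadba" → match
E. "acaacbaaba" → no match
F. "aabaacbaaaba" → match
Total matched: 3

3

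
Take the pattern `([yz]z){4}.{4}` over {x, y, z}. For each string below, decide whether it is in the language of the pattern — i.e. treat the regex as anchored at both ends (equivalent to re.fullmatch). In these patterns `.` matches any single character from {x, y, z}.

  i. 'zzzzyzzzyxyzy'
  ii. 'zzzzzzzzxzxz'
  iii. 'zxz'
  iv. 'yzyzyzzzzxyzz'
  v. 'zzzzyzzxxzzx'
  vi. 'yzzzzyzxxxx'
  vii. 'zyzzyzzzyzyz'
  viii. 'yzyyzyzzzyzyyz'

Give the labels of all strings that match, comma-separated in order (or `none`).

ii

i → no match
ii → match
iii → no match
iv → no match
v → no match
vi → no match
vii → no match
viii → no match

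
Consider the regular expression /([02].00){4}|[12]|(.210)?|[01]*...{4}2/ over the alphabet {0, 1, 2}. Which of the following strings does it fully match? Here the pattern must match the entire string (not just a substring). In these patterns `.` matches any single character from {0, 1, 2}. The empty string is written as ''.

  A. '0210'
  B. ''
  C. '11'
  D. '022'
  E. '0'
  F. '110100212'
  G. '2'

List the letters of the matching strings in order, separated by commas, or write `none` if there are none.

A, B, F, G

A → match
B → match
C → no match
D → no match
E → no match
F → match
G → match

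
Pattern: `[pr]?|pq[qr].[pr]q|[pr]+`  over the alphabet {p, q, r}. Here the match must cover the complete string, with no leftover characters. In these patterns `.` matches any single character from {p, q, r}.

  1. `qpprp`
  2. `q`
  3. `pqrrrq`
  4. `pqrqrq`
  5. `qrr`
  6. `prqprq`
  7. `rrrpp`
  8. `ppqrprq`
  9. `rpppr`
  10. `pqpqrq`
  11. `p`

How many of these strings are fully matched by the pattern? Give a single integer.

1 → no match
2 → no match
3 → match
4 → match
5 → no match
6 → no match
7 → match
8 → no match
9 → match
10 → no match
11 → match
Total matched: 5

5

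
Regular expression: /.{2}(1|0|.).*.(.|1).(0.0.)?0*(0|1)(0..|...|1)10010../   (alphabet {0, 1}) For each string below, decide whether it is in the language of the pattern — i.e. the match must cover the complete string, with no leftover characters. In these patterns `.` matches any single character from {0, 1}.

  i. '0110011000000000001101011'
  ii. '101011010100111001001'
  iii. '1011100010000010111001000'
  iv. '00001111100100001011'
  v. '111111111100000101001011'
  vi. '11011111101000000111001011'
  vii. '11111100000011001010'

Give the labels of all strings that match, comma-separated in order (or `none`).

i → no match
ii → match
iii → match
iv → no match
v → match
vi → match
vii → match

ii, iii, v, vi, vii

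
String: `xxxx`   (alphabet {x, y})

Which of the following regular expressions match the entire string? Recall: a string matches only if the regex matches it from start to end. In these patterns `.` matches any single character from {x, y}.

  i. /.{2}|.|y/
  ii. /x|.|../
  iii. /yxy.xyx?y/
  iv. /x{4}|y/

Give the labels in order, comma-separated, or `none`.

i → no match
ii → no match
iii → no match — must start with `yxy`
iv → match

iv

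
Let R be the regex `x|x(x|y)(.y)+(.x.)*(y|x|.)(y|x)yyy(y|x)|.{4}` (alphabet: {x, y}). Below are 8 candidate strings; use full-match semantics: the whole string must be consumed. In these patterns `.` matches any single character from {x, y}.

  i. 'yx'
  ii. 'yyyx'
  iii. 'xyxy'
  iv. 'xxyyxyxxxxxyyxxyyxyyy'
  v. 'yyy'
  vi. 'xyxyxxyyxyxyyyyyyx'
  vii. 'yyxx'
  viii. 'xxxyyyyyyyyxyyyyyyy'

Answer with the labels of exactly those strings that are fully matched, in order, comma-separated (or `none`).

i → no match
ii → match
iii → match
iv → no match
v → no match
vi → no match
vii → match
viii → match

ii, iii, vii, viii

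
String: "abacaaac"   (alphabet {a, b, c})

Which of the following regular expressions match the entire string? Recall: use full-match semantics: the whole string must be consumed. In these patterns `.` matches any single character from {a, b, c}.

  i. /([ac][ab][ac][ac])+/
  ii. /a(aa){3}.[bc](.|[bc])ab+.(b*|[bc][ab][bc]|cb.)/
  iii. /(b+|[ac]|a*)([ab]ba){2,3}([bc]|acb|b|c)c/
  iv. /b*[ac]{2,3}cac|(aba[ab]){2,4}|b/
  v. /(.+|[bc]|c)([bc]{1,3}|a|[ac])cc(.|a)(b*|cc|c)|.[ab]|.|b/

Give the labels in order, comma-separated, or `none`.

i

i → match
ii → no match — must start with "aaa"
iii → no match
iv → no match
v → no match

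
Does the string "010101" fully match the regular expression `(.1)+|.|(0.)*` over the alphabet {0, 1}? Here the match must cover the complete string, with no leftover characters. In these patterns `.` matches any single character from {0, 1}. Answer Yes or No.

Yes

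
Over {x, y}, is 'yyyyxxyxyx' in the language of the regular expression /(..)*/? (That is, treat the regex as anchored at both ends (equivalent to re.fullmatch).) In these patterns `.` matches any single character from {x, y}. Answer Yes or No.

Yes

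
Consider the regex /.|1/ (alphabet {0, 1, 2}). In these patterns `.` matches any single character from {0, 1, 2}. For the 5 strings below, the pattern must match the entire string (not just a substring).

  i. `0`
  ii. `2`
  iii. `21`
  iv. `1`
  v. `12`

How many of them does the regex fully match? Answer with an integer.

i → match
ii → match
iii → no match
iv → match
v → no match
Total matched: 3

3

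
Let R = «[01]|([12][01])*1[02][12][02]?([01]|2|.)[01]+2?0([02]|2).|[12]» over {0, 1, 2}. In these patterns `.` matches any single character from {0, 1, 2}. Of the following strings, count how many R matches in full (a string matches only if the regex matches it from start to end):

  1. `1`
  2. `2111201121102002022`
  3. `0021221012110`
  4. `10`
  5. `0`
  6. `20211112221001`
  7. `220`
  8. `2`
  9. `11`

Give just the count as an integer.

5

1 → match
2 → match
3 → no match
4 → no match
5 → match
6 → match
7 → no match
8 → match
9 → no match
Total matched: 5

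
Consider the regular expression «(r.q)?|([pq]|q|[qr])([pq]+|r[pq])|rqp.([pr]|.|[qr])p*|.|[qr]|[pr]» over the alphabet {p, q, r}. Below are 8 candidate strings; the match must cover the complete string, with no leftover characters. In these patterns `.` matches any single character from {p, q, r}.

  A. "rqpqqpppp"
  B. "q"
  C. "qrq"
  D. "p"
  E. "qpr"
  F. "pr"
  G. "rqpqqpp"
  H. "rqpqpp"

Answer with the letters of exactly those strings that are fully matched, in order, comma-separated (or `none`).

A → match
B → match
C → match
D → match
E → no match
F → no match
G → match
H → match

A, B, C, D, G, H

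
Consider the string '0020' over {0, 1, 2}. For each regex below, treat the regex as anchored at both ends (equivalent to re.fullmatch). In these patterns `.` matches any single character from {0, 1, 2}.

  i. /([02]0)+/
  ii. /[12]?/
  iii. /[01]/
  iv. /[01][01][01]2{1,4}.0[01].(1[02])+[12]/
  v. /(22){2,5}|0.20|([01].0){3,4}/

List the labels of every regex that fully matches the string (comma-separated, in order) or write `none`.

i, v

i → match
ii → no match
iii → no match
iv → no match
v → match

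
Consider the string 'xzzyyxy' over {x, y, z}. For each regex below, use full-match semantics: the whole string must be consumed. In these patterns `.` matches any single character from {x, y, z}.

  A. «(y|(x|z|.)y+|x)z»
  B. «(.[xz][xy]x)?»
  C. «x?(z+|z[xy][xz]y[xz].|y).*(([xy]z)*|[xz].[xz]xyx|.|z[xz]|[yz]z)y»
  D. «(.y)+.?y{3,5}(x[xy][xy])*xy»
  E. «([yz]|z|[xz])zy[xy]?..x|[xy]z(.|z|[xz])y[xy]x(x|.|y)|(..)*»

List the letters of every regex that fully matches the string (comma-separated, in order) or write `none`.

C, E

A → no match — must end with 'z'
B → no match
C → match
D → no match
E → match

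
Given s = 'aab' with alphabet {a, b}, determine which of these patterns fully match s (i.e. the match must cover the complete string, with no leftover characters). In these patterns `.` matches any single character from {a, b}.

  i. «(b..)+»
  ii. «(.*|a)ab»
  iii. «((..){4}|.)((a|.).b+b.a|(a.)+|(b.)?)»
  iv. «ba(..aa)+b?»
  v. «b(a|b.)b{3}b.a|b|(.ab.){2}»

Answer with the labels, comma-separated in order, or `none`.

ii, iii

i → no match — must start with 'b'
ii → match
iii → match
iv → no match — must start with 'ba'
v → no match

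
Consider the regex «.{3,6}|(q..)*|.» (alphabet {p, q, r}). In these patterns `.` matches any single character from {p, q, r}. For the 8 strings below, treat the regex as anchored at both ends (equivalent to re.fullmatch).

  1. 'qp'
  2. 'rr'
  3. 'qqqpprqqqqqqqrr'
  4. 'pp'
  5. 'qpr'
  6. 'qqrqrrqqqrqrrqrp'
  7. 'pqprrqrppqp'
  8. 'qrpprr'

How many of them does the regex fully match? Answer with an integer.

1 → no match
2 → no match
3 → no match
4 → no match
5 → match
6 → no match
7 → no match
8 → match
Total matched: 2

2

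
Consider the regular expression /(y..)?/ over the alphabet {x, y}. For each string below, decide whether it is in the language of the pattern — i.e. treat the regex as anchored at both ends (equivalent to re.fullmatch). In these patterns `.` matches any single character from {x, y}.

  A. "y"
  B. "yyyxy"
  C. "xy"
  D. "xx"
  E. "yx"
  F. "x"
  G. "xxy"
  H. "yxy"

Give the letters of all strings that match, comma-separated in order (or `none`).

A → no match
B → no match
C → no match
D → no match
E → no match
F → no match
G → no match
H → match

H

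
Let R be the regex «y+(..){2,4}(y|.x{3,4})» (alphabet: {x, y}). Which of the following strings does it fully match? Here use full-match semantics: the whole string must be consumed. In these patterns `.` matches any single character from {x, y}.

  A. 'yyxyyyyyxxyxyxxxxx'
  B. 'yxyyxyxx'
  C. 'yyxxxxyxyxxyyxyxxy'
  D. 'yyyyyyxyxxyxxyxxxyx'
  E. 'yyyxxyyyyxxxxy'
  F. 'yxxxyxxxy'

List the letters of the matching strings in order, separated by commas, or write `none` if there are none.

none

A → no match
B → no match
C → no match
D → no match
E → no match
F → no match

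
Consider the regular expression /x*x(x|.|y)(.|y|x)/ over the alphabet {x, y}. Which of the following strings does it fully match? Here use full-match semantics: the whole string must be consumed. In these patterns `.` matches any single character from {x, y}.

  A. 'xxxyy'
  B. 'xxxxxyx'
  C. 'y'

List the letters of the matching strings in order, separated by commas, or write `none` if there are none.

A → match
B → match
C → no match

A, B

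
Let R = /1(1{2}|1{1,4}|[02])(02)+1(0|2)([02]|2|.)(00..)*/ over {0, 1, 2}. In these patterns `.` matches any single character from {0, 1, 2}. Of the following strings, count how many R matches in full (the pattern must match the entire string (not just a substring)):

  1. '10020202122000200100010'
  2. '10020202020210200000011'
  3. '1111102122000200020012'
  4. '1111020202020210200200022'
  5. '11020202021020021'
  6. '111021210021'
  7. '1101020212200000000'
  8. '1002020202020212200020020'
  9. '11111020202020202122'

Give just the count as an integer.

1 → match
2 → match
3 → match
4 → match
5 → match
6 → match
7 → no match
8 → match
9 → match
Total matched: 8

8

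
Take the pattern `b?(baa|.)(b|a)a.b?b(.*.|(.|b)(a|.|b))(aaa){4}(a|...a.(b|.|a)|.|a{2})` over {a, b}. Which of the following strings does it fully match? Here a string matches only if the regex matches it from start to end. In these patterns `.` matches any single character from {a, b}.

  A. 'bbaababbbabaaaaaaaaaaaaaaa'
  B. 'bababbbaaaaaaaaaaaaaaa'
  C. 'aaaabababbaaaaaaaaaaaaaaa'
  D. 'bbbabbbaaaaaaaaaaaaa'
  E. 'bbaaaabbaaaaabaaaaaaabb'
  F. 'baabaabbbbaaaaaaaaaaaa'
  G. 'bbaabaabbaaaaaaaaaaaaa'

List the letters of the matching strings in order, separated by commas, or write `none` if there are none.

A → match
B → match
C → match
D → match
E → no match
F → no match
G → match

A, B, C, D, G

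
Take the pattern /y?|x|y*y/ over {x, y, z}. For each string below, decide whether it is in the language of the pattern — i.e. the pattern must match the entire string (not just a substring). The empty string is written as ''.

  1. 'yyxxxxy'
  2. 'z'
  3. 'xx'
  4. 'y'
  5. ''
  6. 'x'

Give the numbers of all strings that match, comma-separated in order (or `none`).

4, 5, 6

1 → no match
2 → no match
3 → no match
4 → match
5 → match
6 → match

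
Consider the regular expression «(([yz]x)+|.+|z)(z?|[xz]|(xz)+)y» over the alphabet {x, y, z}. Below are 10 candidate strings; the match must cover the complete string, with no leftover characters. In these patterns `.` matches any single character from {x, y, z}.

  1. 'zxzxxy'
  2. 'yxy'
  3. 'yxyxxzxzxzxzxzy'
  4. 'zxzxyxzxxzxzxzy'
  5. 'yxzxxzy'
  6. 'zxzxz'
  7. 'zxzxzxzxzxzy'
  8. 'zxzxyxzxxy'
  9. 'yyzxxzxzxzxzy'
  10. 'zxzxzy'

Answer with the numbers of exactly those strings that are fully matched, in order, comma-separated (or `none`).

1, 2, 3, 4, 5, 7, 8, 9, 10

1 → match
2 → match
3 → match
4 → match
5 → match
6 → no match — must end with 'y'
7 → match
8 → match
9 → match
10 → match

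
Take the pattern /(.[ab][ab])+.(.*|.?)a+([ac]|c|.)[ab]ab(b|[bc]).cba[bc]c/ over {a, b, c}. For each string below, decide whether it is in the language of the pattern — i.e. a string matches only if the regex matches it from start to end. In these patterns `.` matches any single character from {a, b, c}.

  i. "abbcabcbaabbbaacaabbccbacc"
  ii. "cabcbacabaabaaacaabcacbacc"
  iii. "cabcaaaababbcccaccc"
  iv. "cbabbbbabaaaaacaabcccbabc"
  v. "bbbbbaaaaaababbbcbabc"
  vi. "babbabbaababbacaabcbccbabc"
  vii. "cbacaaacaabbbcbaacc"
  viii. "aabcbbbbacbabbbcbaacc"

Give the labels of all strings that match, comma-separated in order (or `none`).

i, ii, iv, v

i → match
ii → match
iii → no match
iv → match
v → match
vi → no match
vii → no match
viii → no match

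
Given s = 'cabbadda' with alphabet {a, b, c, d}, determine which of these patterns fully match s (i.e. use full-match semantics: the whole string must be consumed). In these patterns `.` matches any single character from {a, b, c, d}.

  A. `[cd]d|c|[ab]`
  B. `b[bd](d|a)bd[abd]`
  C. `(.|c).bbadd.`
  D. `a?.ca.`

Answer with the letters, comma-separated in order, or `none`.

C

A → no match
B → no match — must start with 'b'
C → match
D → no match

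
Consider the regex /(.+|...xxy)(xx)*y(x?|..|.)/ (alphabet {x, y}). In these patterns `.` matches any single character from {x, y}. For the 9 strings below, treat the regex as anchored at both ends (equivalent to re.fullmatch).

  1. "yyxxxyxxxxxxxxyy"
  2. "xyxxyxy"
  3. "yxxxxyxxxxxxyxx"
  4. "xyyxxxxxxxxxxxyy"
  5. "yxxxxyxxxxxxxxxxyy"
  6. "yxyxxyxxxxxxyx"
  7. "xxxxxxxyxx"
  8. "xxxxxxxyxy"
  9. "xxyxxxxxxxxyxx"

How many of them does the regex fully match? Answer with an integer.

9

1 → match
2. "xyxxyxy" → match
3 → match
4 → match
5 → match
6 → match
7. "xxxxxxxyxx" → match
8. "xxxxxxxyxy" → match
9 → match
Total matched: 9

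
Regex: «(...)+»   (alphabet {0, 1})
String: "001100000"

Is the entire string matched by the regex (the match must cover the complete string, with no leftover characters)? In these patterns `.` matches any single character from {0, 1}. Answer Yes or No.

Yes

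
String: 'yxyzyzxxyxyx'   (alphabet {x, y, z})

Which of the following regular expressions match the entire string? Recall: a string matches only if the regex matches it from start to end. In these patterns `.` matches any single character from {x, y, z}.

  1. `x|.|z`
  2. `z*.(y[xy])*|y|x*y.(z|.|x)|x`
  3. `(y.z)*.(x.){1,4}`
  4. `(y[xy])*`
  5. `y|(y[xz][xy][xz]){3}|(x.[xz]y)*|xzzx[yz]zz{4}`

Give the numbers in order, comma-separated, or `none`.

1 → no match
2 → no match
3 → no match
4 → no match
5 → match

5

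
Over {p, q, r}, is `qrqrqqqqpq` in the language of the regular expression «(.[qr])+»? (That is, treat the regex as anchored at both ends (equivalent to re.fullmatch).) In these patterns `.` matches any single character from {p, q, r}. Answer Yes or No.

Yes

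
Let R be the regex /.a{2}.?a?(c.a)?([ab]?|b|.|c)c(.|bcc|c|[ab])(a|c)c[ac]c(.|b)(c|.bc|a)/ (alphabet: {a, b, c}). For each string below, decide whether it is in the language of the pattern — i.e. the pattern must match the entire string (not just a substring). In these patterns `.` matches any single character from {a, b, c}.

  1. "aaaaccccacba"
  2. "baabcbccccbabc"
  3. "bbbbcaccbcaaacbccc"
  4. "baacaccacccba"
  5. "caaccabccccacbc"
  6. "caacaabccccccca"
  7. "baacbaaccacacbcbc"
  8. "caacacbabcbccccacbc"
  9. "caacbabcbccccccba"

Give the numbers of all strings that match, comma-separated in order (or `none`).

1. "aaaaccccacba" → match
2 → match
3 → no match
4 → match
5 → match
6 → match
7 → match
8 → match
9 → match

1, 2, 4, 5, 6, 7, 8, 9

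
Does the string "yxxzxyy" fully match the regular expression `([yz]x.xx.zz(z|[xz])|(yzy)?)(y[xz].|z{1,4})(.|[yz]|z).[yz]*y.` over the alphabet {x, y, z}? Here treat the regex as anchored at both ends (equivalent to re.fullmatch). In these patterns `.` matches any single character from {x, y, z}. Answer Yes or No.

Yes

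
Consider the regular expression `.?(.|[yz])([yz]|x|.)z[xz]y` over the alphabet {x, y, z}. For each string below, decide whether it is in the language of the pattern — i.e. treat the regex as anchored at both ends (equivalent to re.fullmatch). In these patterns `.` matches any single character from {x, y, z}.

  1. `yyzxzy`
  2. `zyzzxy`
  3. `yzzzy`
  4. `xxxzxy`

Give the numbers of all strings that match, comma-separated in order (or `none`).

2, 3, 4

1 → no match
2 → match
3 → match
4 → match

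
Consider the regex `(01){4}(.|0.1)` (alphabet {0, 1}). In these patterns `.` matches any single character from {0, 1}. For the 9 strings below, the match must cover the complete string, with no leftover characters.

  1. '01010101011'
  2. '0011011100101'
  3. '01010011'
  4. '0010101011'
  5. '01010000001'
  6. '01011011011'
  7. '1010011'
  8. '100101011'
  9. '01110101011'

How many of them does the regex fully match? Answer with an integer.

1. '01010101011' → match
2 → no match — must start with '01'
3. '01010011' → no match
4. '0010101011' → no match — must start with '01'
5. '01010000001' → no match
6. '01011011011' → no match
7. '1010011' → no match — must start with '01'
8. '100101011' → no match — must start with '01'
9. '01110101011' → no match
Total matched: 1

1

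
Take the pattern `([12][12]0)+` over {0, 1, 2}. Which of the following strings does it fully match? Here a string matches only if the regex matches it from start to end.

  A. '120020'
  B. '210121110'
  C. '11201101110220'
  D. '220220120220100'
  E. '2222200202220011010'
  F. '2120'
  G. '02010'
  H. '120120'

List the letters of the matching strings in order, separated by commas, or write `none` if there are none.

A → no match
B → no match
C → no match
D → no match
E → no match
F → no match
G → no match
H → match

H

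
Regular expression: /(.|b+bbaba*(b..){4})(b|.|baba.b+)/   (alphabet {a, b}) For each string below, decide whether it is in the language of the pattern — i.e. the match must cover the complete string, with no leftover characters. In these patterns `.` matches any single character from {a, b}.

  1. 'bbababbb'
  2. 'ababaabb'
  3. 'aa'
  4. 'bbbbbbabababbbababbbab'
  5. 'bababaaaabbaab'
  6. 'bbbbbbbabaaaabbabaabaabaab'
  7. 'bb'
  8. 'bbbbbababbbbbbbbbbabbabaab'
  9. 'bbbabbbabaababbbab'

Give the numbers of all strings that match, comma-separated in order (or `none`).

1, 2, 3, 4, 6, 7, 8, 9

1 → match
2 → match
3 → match
4 → match
5 → no match
6 → match
7 → match
8 → match
9 → match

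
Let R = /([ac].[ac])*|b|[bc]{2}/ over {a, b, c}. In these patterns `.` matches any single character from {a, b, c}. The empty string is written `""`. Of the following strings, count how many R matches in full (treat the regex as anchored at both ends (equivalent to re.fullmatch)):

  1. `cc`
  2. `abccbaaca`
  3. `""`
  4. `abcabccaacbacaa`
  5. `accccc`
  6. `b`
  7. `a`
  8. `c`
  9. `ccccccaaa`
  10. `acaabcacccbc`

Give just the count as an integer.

8

1 → match
2 → match
3 → match
4 → match
5 → match
6 → match
7 → no match
8 → no match
9 → match
10 → match
Total matched: 8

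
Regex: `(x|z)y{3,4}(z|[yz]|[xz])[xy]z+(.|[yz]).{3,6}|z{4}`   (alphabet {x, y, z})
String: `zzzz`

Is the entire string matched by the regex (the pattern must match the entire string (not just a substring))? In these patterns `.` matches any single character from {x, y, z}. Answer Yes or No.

Yes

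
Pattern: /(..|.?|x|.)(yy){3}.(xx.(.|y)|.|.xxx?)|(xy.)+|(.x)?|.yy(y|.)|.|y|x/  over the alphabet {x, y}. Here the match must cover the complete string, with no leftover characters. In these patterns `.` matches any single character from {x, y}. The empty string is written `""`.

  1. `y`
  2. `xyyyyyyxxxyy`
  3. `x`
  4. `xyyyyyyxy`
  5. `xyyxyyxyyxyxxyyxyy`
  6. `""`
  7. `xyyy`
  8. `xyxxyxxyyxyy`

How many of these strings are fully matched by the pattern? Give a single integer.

8

1 → match
2 → match
3 → match
4 → match
5 → match
6 → match
7 → match
8 → match
Total matched: 8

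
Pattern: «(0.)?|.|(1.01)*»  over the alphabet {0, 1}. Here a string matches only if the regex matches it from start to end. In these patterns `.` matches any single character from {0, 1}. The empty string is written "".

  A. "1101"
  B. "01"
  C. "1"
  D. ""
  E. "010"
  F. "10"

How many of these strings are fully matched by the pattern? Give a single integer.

A → match
B → match
C → match
D → match
E → no match
F → no match
Total matched: 4

4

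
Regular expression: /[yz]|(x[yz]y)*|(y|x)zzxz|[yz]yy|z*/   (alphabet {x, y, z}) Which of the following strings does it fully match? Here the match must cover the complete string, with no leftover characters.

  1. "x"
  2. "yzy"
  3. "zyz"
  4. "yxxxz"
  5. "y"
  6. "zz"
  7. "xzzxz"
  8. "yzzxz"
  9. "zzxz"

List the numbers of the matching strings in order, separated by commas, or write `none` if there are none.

1. "x" → no match
2. "yzy" → no match
3. "zyz" → no match
4. "yxxxz" → no match
5. "y" → match
6. "zz" → match
7. "xzzxz" → match
8. "yzzxz" → match
9. "zzxz" → no match

5, 6, 7, 8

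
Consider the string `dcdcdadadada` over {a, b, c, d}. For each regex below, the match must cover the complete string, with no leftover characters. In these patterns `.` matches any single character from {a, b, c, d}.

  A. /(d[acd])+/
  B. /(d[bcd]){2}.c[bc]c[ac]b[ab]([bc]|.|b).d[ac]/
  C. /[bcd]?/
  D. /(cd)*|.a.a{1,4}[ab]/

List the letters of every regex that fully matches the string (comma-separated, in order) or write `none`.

A

A → match
B → no match
C → no match
D → no match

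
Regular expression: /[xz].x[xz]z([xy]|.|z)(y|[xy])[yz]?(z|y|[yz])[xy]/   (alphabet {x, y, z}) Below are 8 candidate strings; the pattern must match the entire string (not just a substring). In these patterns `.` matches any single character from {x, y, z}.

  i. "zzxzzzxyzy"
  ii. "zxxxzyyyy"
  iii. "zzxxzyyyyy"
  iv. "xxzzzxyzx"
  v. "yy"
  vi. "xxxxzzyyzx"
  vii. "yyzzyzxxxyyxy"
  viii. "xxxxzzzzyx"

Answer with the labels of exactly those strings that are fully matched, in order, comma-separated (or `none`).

i → match
ii → match
iii → match
iv → no match
v → no match
vi → match
vii → no match
viii → no match

i, ii, iii, vi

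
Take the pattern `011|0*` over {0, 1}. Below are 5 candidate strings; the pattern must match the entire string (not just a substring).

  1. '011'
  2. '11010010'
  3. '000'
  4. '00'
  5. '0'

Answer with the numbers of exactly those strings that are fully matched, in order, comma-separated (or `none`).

1, 3, 4, 5

1 → match
2 → no match
3 → match
4 → match
5 → match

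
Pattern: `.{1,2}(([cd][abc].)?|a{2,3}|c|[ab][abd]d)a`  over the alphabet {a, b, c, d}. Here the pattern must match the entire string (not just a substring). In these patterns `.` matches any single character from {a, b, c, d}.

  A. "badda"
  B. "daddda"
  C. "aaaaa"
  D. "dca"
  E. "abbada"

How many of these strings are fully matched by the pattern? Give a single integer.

A → match
B → no match
C → match
D → match
E → match
Total matched: 4

4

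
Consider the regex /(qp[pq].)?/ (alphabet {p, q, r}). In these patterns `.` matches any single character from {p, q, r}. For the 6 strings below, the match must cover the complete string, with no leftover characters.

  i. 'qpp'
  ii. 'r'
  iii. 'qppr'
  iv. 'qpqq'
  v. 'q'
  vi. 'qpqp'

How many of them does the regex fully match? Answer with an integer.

i → no match
ii → no match
iii → match
iv → match
v → no match
vi → match
Total matched: 3

3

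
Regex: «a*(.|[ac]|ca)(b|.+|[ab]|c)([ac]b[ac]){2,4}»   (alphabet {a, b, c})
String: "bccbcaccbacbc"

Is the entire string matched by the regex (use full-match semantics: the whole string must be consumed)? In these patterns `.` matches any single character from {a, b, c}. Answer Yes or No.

Yes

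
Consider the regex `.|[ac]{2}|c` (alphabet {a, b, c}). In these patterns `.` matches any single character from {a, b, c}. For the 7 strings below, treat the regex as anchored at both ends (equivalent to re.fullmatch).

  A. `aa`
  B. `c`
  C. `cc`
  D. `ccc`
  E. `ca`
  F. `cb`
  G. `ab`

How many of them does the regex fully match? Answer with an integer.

4

A → match
B → match
C → match
D → no match
E → match
F → no match
G → no match
Total matched: 4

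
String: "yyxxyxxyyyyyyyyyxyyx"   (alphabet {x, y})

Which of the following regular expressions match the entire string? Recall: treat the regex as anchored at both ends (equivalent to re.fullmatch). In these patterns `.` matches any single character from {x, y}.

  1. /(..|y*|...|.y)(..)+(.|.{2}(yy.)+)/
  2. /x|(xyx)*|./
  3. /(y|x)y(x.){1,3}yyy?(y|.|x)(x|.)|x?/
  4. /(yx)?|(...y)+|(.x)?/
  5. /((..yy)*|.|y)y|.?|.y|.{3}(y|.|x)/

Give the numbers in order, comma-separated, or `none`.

1

1 → match
2 → no match
3 → no match
4 → no match
5 → no match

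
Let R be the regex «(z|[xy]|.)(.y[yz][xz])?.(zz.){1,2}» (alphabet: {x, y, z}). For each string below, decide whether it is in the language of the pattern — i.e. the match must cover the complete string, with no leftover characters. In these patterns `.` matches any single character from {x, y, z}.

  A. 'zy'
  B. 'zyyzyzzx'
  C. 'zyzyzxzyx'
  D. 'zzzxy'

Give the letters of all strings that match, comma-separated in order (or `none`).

none

A → no match
B → no match
C → no match
D → no match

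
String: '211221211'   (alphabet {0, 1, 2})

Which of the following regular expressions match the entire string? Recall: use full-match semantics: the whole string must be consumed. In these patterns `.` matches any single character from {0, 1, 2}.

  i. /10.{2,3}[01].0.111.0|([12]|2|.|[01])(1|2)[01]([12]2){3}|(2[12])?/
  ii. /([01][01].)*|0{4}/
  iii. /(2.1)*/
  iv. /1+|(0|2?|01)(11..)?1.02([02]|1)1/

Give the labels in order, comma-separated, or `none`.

i → no match
ii → no match
iii → match
iv → no match

iii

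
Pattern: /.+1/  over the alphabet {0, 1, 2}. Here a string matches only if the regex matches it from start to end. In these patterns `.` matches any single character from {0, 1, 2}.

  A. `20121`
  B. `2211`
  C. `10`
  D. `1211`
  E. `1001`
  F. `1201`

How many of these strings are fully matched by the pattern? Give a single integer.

A → match
B → match
C → no match — must end with `1`
D → match
E → match
F → match
Total matched: 5

5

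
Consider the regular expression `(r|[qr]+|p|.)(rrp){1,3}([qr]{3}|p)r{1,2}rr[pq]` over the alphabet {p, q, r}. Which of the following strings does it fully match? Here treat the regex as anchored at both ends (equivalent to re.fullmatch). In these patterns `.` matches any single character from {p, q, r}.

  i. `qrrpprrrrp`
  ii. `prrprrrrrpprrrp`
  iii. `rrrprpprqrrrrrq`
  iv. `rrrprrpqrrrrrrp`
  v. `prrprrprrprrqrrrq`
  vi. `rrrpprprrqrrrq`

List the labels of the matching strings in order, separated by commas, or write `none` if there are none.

i. `qrrpprrrrp` → match
ii → no match
iii → no match
iv → match
v → match
vi → no match

i, iv, v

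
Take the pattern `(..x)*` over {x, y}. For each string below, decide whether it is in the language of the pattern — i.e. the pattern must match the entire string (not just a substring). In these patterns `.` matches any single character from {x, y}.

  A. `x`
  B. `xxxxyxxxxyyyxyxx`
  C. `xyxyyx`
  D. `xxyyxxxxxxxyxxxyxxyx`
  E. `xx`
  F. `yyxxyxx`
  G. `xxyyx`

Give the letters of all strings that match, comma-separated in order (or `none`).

C

A → no match
B → no match
C → match
D → no match
E → no match
F → no match
G → no match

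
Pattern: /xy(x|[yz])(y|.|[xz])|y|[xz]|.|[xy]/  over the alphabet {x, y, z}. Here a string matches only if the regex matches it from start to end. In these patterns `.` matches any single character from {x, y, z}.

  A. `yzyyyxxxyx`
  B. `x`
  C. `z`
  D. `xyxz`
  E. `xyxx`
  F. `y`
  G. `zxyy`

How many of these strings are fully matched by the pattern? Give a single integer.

A → no match
B → match
C → match
D → match
E → match
F → match
G → no match
Total matched: 5

5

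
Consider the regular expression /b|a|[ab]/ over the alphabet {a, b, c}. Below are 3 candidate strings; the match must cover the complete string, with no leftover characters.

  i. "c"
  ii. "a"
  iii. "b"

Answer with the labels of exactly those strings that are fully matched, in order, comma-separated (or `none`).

i. "c" → no match
ii. "a" → match
iii. "b" → match

ii, iii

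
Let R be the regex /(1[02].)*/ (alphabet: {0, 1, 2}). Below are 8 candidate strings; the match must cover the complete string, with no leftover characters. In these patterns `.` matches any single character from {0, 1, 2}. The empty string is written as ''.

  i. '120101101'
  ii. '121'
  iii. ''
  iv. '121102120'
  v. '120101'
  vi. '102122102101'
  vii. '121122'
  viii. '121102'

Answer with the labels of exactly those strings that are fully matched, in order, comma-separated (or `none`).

i, ii, iii, iv, v, vi, vii, viii

i → match
ii → match
iii → match
iv → match
v → match
vi → match
vii → match
viii → match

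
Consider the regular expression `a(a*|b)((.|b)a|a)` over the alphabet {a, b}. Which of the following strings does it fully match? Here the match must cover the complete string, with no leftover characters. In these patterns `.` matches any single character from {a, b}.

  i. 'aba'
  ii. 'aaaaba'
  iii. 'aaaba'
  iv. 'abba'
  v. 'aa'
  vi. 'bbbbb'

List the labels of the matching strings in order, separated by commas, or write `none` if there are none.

i, ii, iii, iv, v

i → match
ii → match
iii → match
iv → match
v → match
vi → no match — must start with 'a'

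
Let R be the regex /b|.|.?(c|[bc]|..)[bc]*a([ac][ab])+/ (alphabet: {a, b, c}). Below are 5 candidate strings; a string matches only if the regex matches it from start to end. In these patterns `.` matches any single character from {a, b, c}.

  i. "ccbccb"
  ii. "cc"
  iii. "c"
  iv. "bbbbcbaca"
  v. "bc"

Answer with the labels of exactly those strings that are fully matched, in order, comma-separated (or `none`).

iii, iv

i → no match
ii → no match
iii → match
iv → match
v → no match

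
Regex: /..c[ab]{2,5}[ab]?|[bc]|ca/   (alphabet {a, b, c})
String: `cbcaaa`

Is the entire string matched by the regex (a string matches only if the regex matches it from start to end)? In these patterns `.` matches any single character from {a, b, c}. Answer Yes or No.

Yes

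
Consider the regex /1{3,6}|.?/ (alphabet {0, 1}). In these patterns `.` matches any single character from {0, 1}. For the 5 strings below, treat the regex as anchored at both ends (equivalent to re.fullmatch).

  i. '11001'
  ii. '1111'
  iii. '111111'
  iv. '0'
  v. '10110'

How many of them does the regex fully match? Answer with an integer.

3

i → no match
ii → match
iii → match
iv → match
v → no match
Total matched: 3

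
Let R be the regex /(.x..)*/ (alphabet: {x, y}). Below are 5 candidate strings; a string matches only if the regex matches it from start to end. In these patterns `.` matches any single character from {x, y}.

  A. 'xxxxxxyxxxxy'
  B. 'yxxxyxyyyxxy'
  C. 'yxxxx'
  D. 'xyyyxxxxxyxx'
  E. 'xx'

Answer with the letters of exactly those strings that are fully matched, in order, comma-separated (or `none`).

A, B

A → match
B → match
C → no match
D → no match
E → no match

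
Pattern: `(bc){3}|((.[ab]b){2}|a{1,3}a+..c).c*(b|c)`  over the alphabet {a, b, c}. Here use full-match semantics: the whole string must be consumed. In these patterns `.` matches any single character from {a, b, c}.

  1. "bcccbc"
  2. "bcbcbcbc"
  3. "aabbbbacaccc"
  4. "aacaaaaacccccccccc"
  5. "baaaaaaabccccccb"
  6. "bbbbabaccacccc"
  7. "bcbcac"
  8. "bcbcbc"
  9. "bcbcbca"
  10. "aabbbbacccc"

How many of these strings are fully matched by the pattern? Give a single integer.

1 → no match
2 → no match
3 → no match
4 → no match
5 → no match
6 → no match
7 → no match
8 → match
9 → no match
10 → match
Total matched: 2

2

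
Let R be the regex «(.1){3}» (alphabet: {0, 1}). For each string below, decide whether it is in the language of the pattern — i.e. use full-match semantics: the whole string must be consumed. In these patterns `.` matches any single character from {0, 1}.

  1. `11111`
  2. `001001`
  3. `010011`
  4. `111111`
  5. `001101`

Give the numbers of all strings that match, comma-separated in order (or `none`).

4

1 → no match
2 → no match
3 → no match
4 → match
5 → no match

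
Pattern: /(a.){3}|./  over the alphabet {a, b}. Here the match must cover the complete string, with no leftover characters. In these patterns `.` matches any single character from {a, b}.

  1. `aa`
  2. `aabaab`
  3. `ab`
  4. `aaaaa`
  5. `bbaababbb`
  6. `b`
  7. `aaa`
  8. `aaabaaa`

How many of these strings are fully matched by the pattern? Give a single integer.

1

1 → no match
2 → no match
3 → no match
4 → no match
5 → no match
6 → match
7 → no match
8 → no match
Total matched: 1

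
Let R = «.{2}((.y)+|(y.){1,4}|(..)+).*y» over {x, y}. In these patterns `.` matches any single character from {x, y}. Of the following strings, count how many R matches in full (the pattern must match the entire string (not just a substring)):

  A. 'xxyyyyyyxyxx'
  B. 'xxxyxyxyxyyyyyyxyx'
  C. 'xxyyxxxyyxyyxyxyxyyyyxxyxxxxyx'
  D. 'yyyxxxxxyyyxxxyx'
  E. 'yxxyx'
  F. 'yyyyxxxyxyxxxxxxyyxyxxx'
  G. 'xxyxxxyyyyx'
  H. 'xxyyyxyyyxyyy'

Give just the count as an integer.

A → no match — must end with 'y'
B → no match — must end with 'y'
C → no match — must end with 'y'
D → no match — must end with 'y'
E → no match — must end with 'y'
F → no match — must end with 'y'
G → no match — must end with 'y'
H → match
Total matched: 1

1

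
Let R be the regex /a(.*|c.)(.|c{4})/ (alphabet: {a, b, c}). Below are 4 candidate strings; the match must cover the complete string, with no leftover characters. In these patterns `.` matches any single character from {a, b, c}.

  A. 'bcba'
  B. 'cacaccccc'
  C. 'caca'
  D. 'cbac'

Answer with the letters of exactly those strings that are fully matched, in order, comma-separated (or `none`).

none

A. 'bcba' → no match — must start with 'a'
B. 'cacaccccc' → no match — must start with 'a'
C. 'caca' → no match — must start with 'a'
D. 'cbac' → no match — must start with 'a'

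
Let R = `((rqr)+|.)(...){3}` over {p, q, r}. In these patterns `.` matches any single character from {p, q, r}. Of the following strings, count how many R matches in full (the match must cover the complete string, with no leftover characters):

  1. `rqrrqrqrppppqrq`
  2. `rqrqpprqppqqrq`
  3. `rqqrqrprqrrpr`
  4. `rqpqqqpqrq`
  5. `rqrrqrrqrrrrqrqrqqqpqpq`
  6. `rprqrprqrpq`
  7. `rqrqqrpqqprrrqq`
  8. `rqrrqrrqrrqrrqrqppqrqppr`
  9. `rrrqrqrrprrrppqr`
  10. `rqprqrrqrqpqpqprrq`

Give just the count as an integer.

3

1 → match
2 → no match
3 → no match
4 → match
5 → no match
6 → no match
7 → no match
8 → match
9 → no match
10 → no match
Total matched: 3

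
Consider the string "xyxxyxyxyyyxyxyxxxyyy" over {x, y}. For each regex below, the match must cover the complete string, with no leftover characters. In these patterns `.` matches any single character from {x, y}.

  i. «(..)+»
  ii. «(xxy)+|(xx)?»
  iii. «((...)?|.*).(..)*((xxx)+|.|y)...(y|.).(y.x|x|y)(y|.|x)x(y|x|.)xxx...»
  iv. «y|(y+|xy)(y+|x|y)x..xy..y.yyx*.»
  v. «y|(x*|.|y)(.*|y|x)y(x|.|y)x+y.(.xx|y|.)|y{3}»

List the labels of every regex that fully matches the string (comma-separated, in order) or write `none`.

i → no match
ii → no match
iii → match
iv → no match
v → match

iii, v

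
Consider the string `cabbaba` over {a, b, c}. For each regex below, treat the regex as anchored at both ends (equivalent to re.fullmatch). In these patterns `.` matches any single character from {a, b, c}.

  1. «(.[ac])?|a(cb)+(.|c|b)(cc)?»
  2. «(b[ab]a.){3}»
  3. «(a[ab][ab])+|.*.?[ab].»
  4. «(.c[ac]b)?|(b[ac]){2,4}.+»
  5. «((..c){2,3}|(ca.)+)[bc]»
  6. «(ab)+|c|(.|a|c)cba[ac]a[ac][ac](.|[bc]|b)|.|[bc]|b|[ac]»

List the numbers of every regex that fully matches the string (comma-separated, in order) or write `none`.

3

1 → no match
2 → no match — must start with `b`
3 → match
4 → no match
5 → no match
6 → no match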